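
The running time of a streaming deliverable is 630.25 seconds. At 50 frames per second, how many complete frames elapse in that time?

31512 frames

Frames = 630.25 × 50 = 63025/2 ≈ 31512.5000.
Complete frames: 31512.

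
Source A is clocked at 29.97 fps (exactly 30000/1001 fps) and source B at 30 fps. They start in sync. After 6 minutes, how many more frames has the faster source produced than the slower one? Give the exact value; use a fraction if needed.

10800/1001 frames

6 min = 360 s.
A emits 30000/1001 × 360 = 10800000/1001 frames; B emits 30 × 360 = 10800.
Difference = 10800/1001 frames (≈ 10.7892); B is ahead of A.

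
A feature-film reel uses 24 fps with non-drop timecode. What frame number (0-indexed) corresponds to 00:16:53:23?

Total seconds to the label: (0 × 3600 + 16 × 60 + 53) = 1013.
Frame index = 1013 × 24 + 23 = 24335.

frame 24335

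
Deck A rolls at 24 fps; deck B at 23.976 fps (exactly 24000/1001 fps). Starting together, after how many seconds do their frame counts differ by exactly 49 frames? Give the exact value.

The gap grows by |24000/1001 − 24| = 24/1001 frames per second.
Time for a 49-frame gap: 49 ÷ (24/1001) = 49049/24 s.

49049/24 seconds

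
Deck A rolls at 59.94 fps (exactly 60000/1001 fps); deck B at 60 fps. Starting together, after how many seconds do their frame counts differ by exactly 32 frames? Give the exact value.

8008/15 seconds

The gap grows by |60 − 60000/1001| = 60/1001 frames per second.
Time for a 32-frame gap: 32 ÷ (60/1001) = 8008/15 s.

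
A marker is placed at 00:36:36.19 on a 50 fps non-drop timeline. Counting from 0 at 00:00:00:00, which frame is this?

Total seconds to the label: (0 × 3600 + 36 × 60 + 36) = 2196.
Frame index = 2196 × 50 + 19 = 109819.

109819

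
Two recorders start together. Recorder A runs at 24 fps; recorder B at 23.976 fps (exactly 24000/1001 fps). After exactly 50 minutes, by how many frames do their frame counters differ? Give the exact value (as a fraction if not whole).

72000/1001 frames

50 min = 3000 s.
A emits 24 × 3000 = 72000 frames; B emits 24000/1001 × 3000 = 72000000/1001.
Difference = 72000/1001 frames (≈ 71.9281); B is behind A.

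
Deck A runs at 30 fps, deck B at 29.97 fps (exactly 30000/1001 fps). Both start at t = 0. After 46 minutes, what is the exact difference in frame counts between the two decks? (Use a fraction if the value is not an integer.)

82800/1001 frames

46 min = 2760 s.
A emits 30 × 2760 = 82800 frames; B emits 30000/1001 × 2760 = 82800000/1001.
Difference = 82800/1001 frames (≈ 82.7173); B is behind A.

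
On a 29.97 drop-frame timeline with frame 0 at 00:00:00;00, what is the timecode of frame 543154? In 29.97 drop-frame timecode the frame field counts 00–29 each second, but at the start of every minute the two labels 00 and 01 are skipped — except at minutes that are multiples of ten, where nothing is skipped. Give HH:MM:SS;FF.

05:02:03;08

Each 10-minute DF block holds 10 × 60 × 30 − 9 × 2 = 17982 frames. 543154 ÷ 17982 → 30 full blocks, remainder 3694.
Within the partial block the first minute is 1800 frames and each further minute 1798, so 2 further minute boundaries passed. Total skipped labels = 18 × 30 + 2 × 2 = 544.
Non-drop label index = 543154 + 544 = 543698; at 30 labels/s that is 05:02:03:08, i.e. DF 05:02:03;08.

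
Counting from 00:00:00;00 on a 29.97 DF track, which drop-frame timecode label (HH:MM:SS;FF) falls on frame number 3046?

00:01:41;18

Each 10-minute DF block holds 10 × 60 × 30 − 9 × 2 = 17982 frames. 3046 ÷ 17982 → 0 full blocks, remainder 3046.
Within the partial block the first minute is 1800 frames and each further minute 1798, so 1 further minute boundary passed. Total skipped labels = 18 × 0 + 2 × 1 = 2.
Non-drop label index = 3046 + 2 = 3048; at 30 labels/s that is 00:01:41:18, i.e. DF 00:01:41;18.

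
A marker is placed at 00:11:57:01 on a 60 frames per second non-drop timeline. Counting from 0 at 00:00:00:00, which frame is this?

43021

Total seconds to the label: (0 × 3600 + 11 × 60 + 57) = 717.
Frame index = 717 × 60 + 1 = 43021.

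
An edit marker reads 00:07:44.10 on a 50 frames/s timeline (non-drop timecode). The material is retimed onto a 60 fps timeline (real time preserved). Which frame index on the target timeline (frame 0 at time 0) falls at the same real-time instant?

Source frame index: (0×3600 + 7×60 + 44) × 50 + 10 = 23210.
Real time: 23210 / (50) = 2321/5 s.
Target frame: (2321/5) × (60) = 27852.

frame 27852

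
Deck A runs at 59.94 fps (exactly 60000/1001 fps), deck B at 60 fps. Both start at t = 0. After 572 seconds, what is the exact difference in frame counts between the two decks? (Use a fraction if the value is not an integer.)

240/7 frames

A emits 60000/1001 × 572 = 240000/7 frames; B emits 60 × 572 = 34320.
Difference = 240/7 frames (≈ 34.2857); B is ahead of A.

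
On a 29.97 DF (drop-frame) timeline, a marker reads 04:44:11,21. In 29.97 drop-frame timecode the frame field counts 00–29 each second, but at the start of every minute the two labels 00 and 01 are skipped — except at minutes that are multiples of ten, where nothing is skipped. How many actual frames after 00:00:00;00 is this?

Complete 10-minute blocks: 28, each 17982 frames → 503496.
Remaining 4 whole minutes in the current block: 1800 + 3 × 1798 = 7194 frames.
Within the current minute: 11 × 30 + 21 − 2 = 349 (labels ;00/;01 skipped at this minute). Total = 503496 + 7194 + 349 = 511039.

511039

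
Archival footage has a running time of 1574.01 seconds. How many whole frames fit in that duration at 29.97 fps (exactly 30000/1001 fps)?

47173 frames

Frames = 1574.01 × 30000/1001 = 47220300/1001 ≈ 47173.1269.
Complete frames: 47173.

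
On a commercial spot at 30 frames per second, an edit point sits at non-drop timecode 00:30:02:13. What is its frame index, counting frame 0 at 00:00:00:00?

Total seconds to the label: (0 × 3600 + 30 × 60 + 2) = 1802.
Frame index = 1802 × 30 + 13 = 54073.

frame 54073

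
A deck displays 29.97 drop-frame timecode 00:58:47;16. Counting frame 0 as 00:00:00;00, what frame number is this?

Complete 10-minute blocks: 5, each 17982 frames → 89910.
Remaining 8 whole minutes in the current block: 1800 + 7 × 1798 = 14386 frames.
Within the current minute: 47 × 30 + 16 − 2 = 1424 (labels ;00/;01 skipped at this minute). Total = 89910 + 14386 + 1424 = 105720.

105720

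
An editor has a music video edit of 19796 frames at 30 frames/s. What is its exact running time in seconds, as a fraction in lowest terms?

9898/15 seconds

Running time = 19796 ÷ (30) = 19796 × 1/30 = 9898/15 s.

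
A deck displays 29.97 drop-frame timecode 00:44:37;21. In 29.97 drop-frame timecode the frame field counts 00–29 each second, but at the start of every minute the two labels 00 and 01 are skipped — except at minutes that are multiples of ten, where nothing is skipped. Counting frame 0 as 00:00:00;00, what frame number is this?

80251

Complete 10-minute blocks: 4, each 17982 frames → 71928.
Remaining 4 whole minutes in the current block: 1800 + 3 × 1798 = 7194 frames.
Within the current minute: 37 × 30 + 21 − 2 = 1129 (labels ;00/;01 skipped at this minute). Total = 71928 + 7194 + 1129 = 80251.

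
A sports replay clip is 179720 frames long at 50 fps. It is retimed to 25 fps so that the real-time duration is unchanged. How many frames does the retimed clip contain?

89860 frames

Target frames = source frames × (target rate / source rate) = 179720 × (25)/(50) = 179720 × 1/2 = 89860.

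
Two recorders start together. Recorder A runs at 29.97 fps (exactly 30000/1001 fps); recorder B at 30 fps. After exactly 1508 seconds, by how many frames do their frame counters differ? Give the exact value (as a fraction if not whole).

A emits 30000/1001 × 1508 = 3480000/77 frames; B emits 30 × 1508 = 45240.
Difference = 3480/77 frames (≈ 45.1948); B is ahead of A.

3480/77 frames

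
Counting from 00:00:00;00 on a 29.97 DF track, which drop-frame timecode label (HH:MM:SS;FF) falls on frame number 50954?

00:28:20;06

Ten DF minutes hold 17982 frames, so frame 50954 lies in block 2 (frames 35964–53945) with 14990 frames into that block.
The block's first minute is 1800 frames and the rest 1798 each; 14990 frames reaches minute 8, so 2 × 18 + 8 × 2 = 52 labels have been skipped so far.
Adding those back, label number 50954 + 52 = 51006 at 30 labels/s is 1700 s + 6 f = 0 h 28 min 20 s frame 6, i.e. 00:28:20;06.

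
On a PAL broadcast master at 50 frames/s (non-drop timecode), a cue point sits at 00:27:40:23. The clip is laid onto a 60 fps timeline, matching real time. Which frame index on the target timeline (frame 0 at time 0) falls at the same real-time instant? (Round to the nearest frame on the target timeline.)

frame 99628

Source frame index: (0×3600 + 27×60 + 40) × 50 + 23 = 83023.
Real time: 83023 / (50) = 83023/50 s.
Target frame: (83023/50) × (60) = 498138/5 ≈ 99627.600 → 99628.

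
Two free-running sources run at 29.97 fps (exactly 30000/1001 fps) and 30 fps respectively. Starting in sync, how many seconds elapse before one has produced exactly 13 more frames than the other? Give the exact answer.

The gap grows by |30 − 30000/1001| = 30/1001 frames per second.
Time for a 13-frame gap: 13 ÷ (30/1001) = 13013/30 s.

13013/30 seconds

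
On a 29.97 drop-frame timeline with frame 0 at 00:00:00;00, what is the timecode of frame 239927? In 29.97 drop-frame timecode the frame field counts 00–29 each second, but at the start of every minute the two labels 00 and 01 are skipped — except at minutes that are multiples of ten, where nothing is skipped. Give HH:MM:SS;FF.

02:13:25;17

Ten DF minutes hold 17982 frames, so frame 239927 lies in block 13 (frames 233766–251747) with 6161 frames into that block.
The block's first minute is 1800 frames and the rest 1798 each; 6161 frames reaches minute 3, so 13 × 18 + 3 × 2 = 240 labels have been skipped so far.
Adding those back, label number 239927 + 240 = 240167 at 30 labels/s is 8005 s + 17 f = 2 h 13 min 25 s frame 17, i.e. 02:13:25;17.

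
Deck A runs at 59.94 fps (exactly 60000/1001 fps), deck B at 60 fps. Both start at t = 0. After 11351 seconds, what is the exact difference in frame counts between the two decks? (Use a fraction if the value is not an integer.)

A emits 60000/1001 × 11351 = 681060000/1001 frames; B emits 60 × 11351 = 681060.
Difference = 681060/1001 frames (≈ 680.3796); B is ahead of A.

681060/1001 frames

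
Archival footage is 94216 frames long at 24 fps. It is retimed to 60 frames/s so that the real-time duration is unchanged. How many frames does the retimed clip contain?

Frames at target rate = 94216 × (60) / (24) = 235540.

235540 frames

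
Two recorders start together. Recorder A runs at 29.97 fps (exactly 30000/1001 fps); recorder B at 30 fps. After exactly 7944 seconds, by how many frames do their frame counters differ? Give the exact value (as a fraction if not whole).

238320/1001 frames

A emits 30000/1001 × 7944 = 238320000/1001 frames; B emits 30 × 7944 = 238320.
Difference = 238320/1001 frames (≈ 238.0819); B is ahead of A.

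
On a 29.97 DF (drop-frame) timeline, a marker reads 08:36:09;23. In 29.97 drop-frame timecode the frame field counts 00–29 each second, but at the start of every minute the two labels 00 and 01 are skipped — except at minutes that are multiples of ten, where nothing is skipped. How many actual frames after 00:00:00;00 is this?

928163

Complete 10-minute blocks: 51, each 17982 frames → 917082.
Remaining 6 whole minutes in the current block: 1800 + 5 × 1798 = 10790 frames.
Within the current minute: 9 × 30 + 23 − 2 = 291 (labels ;00/;01 skipped at this minute). Total = 917082 + 10790 + 291 = 928163.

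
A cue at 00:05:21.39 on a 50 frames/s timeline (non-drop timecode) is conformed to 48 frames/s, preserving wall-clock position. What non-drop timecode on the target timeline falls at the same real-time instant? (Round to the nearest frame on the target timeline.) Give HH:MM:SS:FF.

Source frame index: (0×3600 + 5×60 + 21) × 50 + 39 = 16089.
Real time: 16089 / (50) = 16089/50 s.
Target frame: (16089/50) × (48) = 386136/25 ≈ 15445.440 → 15445.
At 48 labels/s: frame 15445 → 00:05:21:37.

00:05:21:37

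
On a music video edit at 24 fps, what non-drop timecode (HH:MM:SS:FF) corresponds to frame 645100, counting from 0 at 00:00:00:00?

645100 ÷ 24 = 26879 full seconds, remainder 4 frames.
26879 s = 7 h 27 min 59 s.
Timecode: 07:27:59:04.

07:27:59:04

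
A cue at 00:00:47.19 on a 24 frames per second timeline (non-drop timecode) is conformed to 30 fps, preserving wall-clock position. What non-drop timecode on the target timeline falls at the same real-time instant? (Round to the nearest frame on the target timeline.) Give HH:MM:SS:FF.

Source frame index: (0×3600 + 0×60 + 47) × 24 + 19 = 1147.
Real time: 1147 / (24) = 1147/24 s.
Target frame: (1147/24) × (30) = 5735/4 ≈ 1433.750 → 1434.
At 30 labels/s: frame 1434 → 00:00:47:24.

00:00:47:24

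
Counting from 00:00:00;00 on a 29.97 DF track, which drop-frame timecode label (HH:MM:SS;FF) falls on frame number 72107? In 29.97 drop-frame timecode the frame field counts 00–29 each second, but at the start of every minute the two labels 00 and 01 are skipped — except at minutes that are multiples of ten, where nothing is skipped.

Ten DF minutes hold 17982 frames, so frame 72107 lies in block 4 (frames 71928–89909) with 179 frames into that block.
The block's first minute is 1800 frames and the rest 1798 each; 179 frames reaches minute 0, so 4 × 18 + 0 × 2 = 72 labels have been skipped so far.
Adding those back, label number 72107 + 72 = 72179 at 30 labels/s is 2405 s + 29 f = 0 h 40 min 5 s frame 29, i.e. 00:40:05;29.

00:40:05;29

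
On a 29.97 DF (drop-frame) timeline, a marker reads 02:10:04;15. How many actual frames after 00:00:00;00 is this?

233901

As if non-drop at 30 labels/s: (2 × 3600 + 10 × 60 + 4) × 30 + 15 = 234135.
Minute boundaries passed: 130; those not divisible by 10: 130 − 13 = 117; dropped labels = 2 × 117 = 234.
Actual frame index = 234135 − 234 = 233901.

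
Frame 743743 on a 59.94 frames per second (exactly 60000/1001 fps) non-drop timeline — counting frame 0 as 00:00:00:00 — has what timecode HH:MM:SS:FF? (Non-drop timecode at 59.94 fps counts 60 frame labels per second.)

743743 ÷ 60 = 12395 full seconds, remainder 43 frames.
12395 s = 3 h 26 min 35 s.
Timecode: 03:26:35:43.

03:26:35:43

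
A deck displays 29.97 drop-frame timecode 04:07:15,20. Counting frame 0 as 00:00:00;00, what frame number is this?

Complete 10-minute blocks: 24, each 17982 frames → 431568.
Remaining 7 whole minutes in the current block: 1800 + 6 × 1798 = 12588 frames.
Within the current minute: 15 × 30 + 20 − 2 = 468 (labels ;00/;01 skipped at this minute). Total = 431568 + 12588 + 468 = 444624.

444624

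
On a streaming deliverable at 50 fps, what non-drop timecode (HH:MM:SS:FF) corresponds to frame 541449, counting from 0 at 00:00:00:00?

03:00:28:49

541449 ÷ 50 = 10828 full seconds, remainder 49 frames.
10828 s = 3 h 0 min 28 s.
Timecode: 03:00:28:49.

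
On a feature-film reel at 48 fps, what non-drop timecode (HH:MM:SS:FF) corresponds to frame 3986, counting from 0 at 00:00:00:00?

00:01:23:02

3986 ÷ 48 = 83 full seconds, remainder 2 frames.
83 s = 0 h 1 min 23 s.
Timecode: 00:01:23:02.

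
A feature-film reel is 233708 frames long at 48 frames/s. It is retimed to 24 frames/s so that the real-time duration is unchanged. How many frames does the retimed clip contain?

116854 frames

Target frames = source frames × (target rate / source rate) = 233708 × (24)/(48) = 233708 × 1/2 = 116854.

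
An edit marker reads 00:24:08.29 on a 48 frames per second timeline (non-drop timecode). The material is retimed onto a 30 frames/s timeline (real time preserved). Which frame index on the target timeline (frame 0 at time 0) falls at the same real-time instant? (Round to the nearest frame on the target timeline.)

Source frame index: (0×3600 + 24×60 + 8) × 48 + 29 = 69533.
Real time: 69533 / (48) = 69533/48 s.
Target frame: (69533/48) × (30) = 347665/8 ≈ 43458.125 → 43458.

frame 43458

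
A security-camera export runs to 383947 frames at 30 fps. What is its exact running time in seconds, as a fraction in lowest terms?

Running time = 383947 ÷ (30) = 383947 × 1/30 = 383947/30 s.

383947/30 seconds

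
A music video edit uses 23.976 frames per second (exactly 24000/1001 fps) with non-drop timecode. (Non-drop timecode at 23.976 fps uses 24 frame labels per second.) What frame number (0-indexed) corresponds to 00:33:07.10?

47698

Total seconds to the label: (0 × 3600 + 33 × 60 + 7) = 1987.
Frame index = 1987 × 24 + 10 = 47698.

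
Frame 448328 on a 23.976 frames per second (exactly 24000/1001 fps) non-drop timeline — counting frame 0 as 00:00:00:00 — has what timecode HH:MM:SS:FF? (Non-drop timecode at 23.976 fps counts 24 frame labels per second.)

448328 ÷ 24 = 18680 full seconds, remainder 8 frames.
18680 s = 5 h 11 min 20 s.
Timecode: 05:11:20:08.

05:11:20:08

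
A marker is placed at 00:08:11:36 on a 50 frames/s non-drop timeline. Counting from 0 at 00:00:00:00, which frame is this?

Total seconds to the label: (0 × 3600 + 8 × 60 + 11) = 491.
Frame index = 491 × 50 + 36 = 24586.

24586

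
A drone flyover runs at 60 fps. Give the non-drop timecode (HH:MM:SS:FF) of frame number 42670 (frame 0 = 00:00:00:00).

00:11:51:10

42670 ÷ 60 = 711 full seconds, remainder 10 frames.
711 s = 0 h 11 min 51 s.
Timecode: 00:11:51:10.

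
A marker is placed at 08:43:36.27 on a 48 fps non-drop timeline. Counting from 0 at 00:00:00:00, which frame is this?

Total seconds to the label: (8 × 3600 + 43 × 60 + 36) = 31416.
Frame index = 31416 × 48 + 27 = 1507995.

frame 1507995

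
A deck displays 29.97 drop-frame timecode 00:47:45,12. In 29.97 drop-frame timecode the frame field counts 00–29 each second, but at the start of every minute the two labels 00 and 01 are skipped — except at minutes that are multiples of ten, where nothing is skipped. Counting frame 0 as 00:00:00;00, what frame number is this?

As if non-drop at 30 labels/s: (0 × 3600 + 47 × 60 + 45) × 30 + 12 = 85962.
Minute boundaries passed: 47; those not divisible by 10: 47 − 4 = 43; dropped labels = 2 × 43 = 86.
Actual frame index = 85962 − 86 = 85876.

85876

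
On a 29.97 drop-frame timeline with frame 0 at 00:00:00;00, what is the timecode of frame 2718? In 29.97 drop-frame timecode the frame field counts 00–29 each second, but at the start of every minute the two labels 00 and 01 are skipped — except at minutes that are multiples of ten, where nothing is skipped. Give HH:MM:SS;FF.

Each 10-minute DF block holds 10 × 60 × 30 − 9 × 2 = 17982 frames. 2718 ÷ 17982 → 0 full blocks, remainder 2718.
Within the partial block the first minute is 1800 frames and each further minute 1798, so 1 further minute boundary passed. Total skipped labels = 18 × 0 + 2 × 1 = 2.
Non-drop label index = 2718 + 2 = 2720; at 30 labels/s that is 00:01:30:20, i.e. DF 00:01:30;20.

00:01:30;20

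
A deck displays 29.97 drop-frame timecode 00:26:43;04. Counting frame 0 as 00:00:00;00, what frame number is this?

48046

Complete 10-minute blocks: 2, each 17982 frames → 35964.
Remaining 6 whole minutes in the current block: 1800 + 5 × 1798 = 10790 frames.
Within the current minute: 43 × 30 + 4 − 2 = 1292 (labels ;00/;01 skipped at this minute). Total = 35964 + 10790 + 1292 = 48046.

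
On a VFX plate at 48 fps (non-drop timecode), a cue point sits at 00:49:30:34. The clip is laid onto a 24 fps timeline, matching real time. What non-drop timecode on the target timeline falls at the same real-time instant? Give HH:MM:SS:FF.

Source frame index: (0×3600 + 49×60 + 30) × 48 + 34 = 142594.
Real time: 142594 / (48) = 71297/24 s.
Target frame: (71297/24) × (24) = 71297.
At 24 labels/s: frame 71297 → 00:49:30:17.

00:49:30:17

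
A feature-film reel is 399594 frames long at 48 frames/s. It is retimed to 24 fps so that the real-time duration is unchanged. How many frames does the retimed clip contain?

199797 frames

Target frames = source frames × (target rate / source rate) = 399594 × (24)/(48) = 399594 × 1/2 = 199797.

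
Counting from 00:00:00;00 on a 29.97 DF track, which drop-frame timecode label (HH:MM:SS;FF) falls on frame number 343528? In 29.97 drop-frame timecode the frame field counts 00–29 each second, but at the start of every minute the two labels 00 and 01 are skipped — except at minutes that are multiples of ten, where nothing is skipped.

03:11:02;12

Ten DF minutes hold 17982 frames, so frame 343528 lies in block 19 (frames 341658–359639) with 1870 frames into that block.
The block's first minute is 1800 frames and the rest 1798 each; 1870 frames reaches minute 1, so 19 × 18 + 1 × 2 = 344 labels have been skipped so far.
Adding those back, label number 343528 + 344 = 343872 at 30 labels/s is 11462 s + 12 f = 3 h 11 min 2 s frame 12, i.e. 03:11:02;12.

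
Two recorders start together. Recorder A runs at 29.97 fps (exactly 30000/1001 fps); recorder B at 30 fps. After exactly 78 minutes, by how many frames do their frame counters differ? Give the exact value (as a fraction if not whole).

78 min = 4680 s.
A emits 30000/1001 × 4680 = 10800000/77 frames; B emits 30 × 4680 = 140400.
Difference = 10800/77 frames (≈ 140.2597); B is ahead of A.

10800/77 frames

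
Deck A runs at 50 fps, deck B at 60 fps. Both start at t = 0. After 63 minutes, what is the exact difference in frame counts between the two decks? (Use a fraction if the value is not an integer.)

37800 frames

63 min = 3780 s.
A emits 50 × 3780 = 189000 frames; B emits 60 × 3780 = 226800.
Difference = 37800 frames; B is ahead of A.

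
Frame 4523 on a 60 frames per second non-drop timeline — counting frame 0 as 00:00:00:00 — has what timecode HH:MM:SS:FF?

4523 ÷ 60 = 75 full seconds, remainder 23 frames.
75 s = 0 h 1 min 15 s.
Timecode: 00:01:15:23.

00:01:15:23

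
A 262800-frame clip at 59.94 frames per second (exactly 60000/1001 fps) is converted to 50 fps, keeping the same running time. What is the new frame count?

219219 frames

Target frames = source frames × (target rate / source rate) = 262800 × (50)/(60000/1001) = 262800 × 1001/1200 = 219219.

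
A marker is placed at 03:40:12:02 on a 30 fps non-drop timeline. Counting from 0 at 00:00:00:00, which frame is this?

396362

Total seconds to the label: (3 × 3600 + 40 × 60 + 12) = 13212.
Frame index = 13212 × 30 + 2 = 396362.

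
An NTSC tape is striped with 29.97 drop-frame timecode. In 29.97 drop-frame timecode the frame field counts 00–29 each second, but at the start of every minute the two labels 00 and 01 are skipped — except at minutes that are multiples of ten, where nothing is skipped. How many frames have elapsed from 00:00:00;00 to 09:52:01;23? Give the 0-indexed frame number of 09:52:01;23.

1064587

Complete 10-minute blocks: 59, each 17982 frames → 1060938.
Remaining 2 whole minutes in the current block: 1800 + 1 × 1798 = 3598 frames.
Within the current minute: 1 × 30 + 23 − 2 = 51 (labels ;00/;01 skipped at this minute). Total = 1060938 + 3598 + 51 = 1064587.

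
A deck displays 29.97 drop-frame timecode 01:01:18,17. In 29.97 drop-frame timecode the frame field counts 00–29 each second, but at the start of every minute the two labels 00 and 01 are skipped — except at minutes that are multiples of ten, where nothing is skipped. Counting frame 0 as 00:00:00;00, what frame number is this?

110247

As if non-drop at 30 labels/s: (1 × 3600 + 1 × 60 + 18) × 30 + 17 = 110357.
Minute boundaries passed: 61; those not divisible by 10: 61 − 6 = 55; dropped labels = 2 × 55 = 110.
Actual frame index = 110357 − 110 = 110247.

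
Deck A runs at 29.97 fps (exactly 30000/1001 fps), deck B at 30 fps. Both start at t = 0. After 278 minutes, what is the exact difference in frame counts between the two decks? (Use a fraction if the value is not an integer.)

500400/1001 frames

278 min = 16680 s.
A emits 30000/1001 × 16680 = 500400000/1001 frames; B emits 30 × 16680 = 500400.
Difference = 500400/1001 frames (≈ 499.9001); B is ahead of A.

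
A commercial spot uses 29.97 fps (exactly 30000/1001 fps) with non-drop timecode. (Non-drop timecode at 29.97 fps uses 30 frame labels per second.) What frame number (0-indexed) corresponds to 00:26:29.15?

Total seconds to the label: (0 × 3600 + 26 × 60 + 29) = 1589.
Frame index = 1589 × 30 + 15 = 47685.

frame 47685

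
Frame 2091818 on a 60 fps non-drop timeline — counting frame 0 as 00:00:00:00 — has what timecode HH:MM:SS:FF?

09:41:03:38

2091818 ÷ 60 = 34863 full seconds, remainder 38 frames.
34863 s = 9 h 41 min 3 s.
Timecode: 09:41:03:38.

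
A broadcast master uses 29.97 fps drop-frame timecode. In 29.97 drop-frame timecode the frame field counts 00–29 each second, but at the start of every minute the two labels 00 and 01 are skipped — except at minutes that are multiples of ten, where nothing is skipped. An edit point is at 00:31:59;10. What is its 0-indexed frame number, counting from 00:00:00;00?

57524

Complete 10-minute blocks: 3, each 17982 frames → 53946.
Remaining 1 whole minute in the current block: 1800 + 0 × 1798 = 1800 frames.
Within the current minute: 59 × 30 + 10 − 2 = 1778 (labels ;00/;01 skipped at this minute). Total = 53946 + 1800 + 1778 = 57524.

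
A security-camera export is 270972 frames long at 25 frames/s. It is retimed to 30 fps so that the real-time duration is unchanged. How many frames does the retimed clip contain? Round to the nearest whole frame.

325166 frames

Frames at target rate = 270972 × (30) / (25) = 1625832/5 ≈ 325166.400.
Nearest whole frame: 325166.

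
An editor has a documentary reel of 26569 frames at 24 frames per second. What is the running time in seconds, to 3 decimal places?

Running time = 26569 × 1/24 = 26569/24 s ≈ 1107.042 s.

1107.042 seconds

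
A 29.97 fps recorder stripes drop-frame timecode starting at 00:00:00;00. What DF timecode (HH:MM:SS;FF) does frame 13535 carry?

Each 10-minute DF block holds 10 × 60 × 30 − 9 × 2 = 17982 frames. 13535 ÷ 17982 → 0 full blocks, remainder 13535.
Within the partial block the first minute is 1800 frames and each further minute 1798, so 7 further minute boundaries passed. Total skipped labels = 18 × 0 + 2 × 7 = 14.
Non-drop label index = 13535 + 14 = 13549; at 30 labels/s that is 00:07:31:19, i.e. DF 00:07:31;19.

00:07:31;19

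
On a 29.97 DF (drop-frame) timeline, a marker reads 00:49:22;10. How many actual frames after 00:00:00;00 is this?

As if non-drop at 30 labels/s: (0 × 3600 + 49 × 60 + 22) × 30 + 10 = 88870.
Minute boundaries passed: 49; those not divisible by 10: 49 − 4 = 45; dropped labels = 2 × 45 = 90.
Actual frame index = 88870 − 90 = 88780.

88780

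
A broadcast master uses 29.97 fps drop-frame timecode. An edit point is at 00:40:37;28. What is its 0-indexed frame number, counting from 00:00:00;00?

73066

As if non-drop at 30 labels/s: (0 × 3600 + 40 × 60 + 37) × 30 + 28 = 73138.
Minute boundaries passed: 40; those not divisible by 10: 40 − 4 = 36; dropped labels = 2 × 36 = 72.
Actual frame index = 73138 − 72 = 73066.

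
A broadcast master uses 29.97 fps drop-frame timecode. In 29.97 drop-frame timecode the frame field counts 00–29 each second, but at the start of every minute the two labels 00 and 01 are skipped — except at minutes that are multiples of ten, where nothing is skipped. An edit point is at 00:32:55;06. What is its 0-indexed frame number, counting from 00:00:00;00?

Complete 10-minute blocks: 3, each 17982 frames → 53946.
Remaining 2 whole minutes in the current block: 1800 + 1 × 1798 = 3598 frames.
Within the current minute: 55 × 30 + 6 − 2 = 1654 (labels ;00/;01 skipped at this minute). Total = 53946 + 3598 + 1654 = 59198.

59198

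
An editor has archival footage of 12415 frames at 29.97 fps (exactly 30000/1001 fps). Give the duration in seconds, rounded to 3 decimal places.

Running time = 12415 × 1001/30000 = 2485483/6000 s ≈ 414.247 s.

414.247 seconds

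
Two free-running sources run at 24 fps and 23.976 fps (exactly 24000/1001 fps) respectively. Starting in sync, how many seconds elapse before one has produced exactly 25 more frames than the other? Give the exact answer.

25025/24 seconds

The gap grows by |24000/1001 − 24| = 24/1001 frames per second.
Time for a 25-frame gap: 25 ÷ (24/1001) = 25025/24 s.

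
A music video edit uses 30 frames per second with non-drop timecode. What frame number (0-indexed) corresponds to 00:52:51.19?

frame 95149

Total seconds to the label: (0 × 3600 + 52 × 60 + 51) = 3171.
Frame index = 3171 × 30 + 19 = 95149.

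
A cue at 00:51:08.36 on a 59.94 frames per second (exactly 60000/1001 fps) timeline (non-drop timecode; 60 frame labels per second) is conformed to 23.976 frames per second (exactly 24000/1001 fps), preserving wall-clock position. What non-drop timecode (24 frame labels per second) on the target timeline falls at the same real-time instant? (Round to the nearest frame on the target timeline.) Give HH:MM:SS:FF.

00:51:08:14

Source frame index: (0×3600 + 51×60 + 8) × 60 + 36 = 184116.
Real time: 184116 / (60000/1001) = 15358343/5000 s.
Target frame: (15358343/5000) × (24000/1001) = 368232/5 ≈ 73646.400 → 73646.
At 24 labels/s: frame 73646 → 00:51:08:14.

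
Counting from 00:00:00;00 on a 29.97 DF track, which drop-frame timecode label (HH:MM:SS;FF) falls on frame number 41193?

Ten DF minutes hold 17982 frames, so frame 41193 lies in block 2 (frames 35964–53945) with 5229 frames into that block.
The block's first minute is 1800 frames and the rest 1798 each; 5229 frames reaches minute 2, so 2 × 18 + 2 × 2 = 40 labels have been skipped so far.
Adding those back, label number 41193 + 40 = 41233 at 30 labels/s is 1374 s + 13 f = 0 h 22 min 54 s frame 13, i.e. 00:22:54;13.

00:22:54;13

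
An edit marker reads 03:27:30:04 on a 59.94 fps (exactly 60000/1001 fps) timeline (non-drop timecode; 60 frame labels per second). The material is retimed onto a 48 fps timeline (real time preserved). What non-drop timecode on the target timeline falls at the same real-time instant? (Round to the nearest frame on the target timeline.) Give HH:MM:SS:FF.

03:27:42:25

Source frame index: (3×3600 + 27×60 + 30) × 60 + 4 = 747004.
Real time: 747004 / (60000/1001) = 186937751/15000 s.
Target frame: (186937751/15000) × (48) = 373875502/625 ≈ 598200.803 → 598201.
At 48 labels/s: frame 598201 → 03:27:42:25.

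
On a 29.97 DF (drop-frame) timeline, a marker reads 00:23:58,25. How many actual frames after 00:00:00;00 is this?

43123

As if non-drop at 30 labels/s: (0 × 3600 + 23 × 60 + 58) × 30 + 25 = 43165.
Minute boundaries passed: 23; those not divisible by 10: 23 − 2 = 21; dropped labels = 2 × 21 = 42.
Actual frame index = 43165 − 42 = 43123.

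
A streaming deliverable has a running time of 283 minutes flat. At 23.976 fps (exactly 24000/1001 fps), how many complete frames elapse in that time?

407112 frames

283 min = 16980 s.
Frames = 16980 × 24000/1001 = 407520000/1001 ≈ 407112.8871.
Complete frames: 407112.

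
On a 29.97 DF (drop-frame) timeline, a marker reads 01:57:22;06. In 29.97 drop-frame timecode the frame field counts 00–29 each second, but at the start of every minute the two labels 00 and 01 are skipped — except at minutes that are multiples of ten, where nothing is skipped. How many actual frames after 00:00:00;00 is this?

211054

Complete 10-minute blocks: 11, each 17982 frames → 197802.
Remaining 7 whole minutes in the current block: 1800 + 6 × 1798 = 12588 frames.
Within the current minute: 22 × 30 + 6 − 2 = 664 (labels ;00/;01 skipped at this minute). Total = 197802 + 12588 + 664 = 211054.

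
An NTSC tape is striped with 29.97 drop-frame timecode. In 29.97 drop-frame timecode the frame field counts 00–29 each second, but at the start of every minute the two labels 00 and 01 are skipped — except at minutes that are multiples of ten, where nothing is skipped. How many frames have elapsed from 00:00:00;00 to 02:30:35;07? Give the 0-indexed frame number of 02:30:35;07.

270787

As if non-drop at 30 labels/s: (2 × 3600 + 30 × 60 + 35) × 30 + 7 = 271057.
Minute boundaries passed: 150; those not divisible by 10: 150 − 15 = 135; dropped labels = 2 × 135 = 270.
Actual frame index = 271057 − 270 = 270787.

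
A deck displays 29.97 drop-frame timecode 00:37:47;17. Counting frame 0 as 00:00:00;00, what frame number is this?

Complete 10-minute blocks: 3, each 17982 frames → 53946.
Remaining 7 whole minutes in the current block: 1800 + 6 × 1798 = 12588 frames.
Within the current minute: 47 × 30 + 17 − 2 = 1425 (labels ;00/;01 skipped at this minute). Total = 53946 + 12588 + 1425 = 67959.

67959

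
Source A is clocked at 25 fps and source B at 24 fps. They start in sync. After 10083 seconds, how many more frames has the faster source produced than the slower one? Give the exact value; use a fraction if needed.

A emits 25 × 10083 = 252075 frames; B emits 24 × 10083 = 241992.
Difference = 10083 frames; B is behind A.

10083 frames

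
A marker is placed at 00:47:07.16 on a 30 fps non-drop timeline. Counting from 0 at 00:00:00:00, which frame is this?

84826

Total seconds to the label: (0 × 3600 + 47 × 60 + 7) = 2827.
Frame index = 2827 × 30 + 16 = 84826.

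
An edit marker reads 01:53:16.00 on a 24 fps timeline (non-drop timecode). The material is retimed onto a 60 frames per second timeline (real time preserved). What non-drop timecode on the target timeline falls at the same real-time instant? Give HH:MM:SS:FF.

Source frame index: (1×3600 + 53×60 + 16) × 24 + 0 = 163104.
Real time: 163104 / (24) = 6796 s.
Target frame: (6796) × (60) = 407760.
At 60 labels/s: frame 407760 → 01:53:16:00.

01:53:16:00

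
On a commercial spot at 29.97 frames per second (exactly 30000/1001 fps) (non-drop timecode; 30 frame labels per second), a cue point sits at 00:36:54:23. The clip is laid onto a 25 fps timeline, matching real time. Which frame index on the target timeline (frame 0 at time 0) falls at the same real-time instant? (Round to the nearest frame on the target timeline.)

Source frame index: (0×3600 + 36×60 + 54) × 30 + 23 = 66443.
Real time: 66443 / (30000/1001) = 66509443/30000 s.
Target frame: (66509443/30000) × (25) = 66509443/1200 ≈ 55424.536 → 55425.

frame 55425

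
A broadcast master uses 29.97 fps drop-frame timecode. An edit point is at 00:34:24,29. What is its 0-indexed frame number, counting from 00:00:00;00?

61887

As if non-drop at 30 labels/s: (0 × 3600 + 34 × 60 + 24) × 30 + 29 = 61949.
Minute boundaries passed: 34; those not divisible by 10: 34 − 3 = 31; dropped labels = 2 × 31 = 62.
Actual frame index = 61949 − 62 = 61887.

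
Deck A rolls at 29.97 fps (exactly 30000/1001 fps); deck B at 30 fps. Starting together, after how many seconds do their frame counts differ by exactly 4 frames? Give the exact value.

2002/15 seconds

The gap grows by |30 − 30000/1001| = 30/1001 frames per second.
Time for a 4-frame gap: 4 ÷ (30/1001) = 2002/15 s.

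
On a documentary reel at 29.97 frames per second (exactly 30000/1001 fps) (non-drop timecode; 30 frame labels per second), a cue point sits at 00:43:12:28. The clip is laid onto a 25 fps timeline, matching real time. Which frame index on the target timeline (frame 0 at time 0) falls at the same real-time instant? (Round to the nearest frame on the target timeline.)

frame 64888

Source frame index: (0×3600 + 43×60 + 12) × 30 + 28 = 77788.
Real time: 77788 / (30000/1001) = 19466447/7500 s.
Target frame: (19466447/7500) × (25) = 19466447/300 ≈ 64888.157 → 64888.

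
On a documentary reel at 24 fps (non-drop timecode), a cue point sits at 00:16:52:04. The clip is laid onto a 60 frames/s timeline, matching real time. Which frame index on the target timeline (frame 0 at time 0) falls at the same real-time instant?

Source frame index: (0×3600 + 16×60 + 52) × 24 + 4 = 24292.
Real time: 24292 / (24) = 6073/6 s.
Target frame: (6073/6) × (60) = 60730.

frame 60730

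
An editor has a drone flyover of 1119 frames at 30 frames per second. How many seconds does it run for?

37.3 seconds

Running time = 1119 / (30) = 37.3 s.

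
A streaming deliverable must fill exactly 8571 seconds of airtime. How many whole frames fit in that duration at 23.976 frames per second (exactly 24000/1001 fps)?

Frames = 8571 × 24000/1001 = 205704000/1001 ≈ 205498.5015.
Complete frames: 205498.

205498 frames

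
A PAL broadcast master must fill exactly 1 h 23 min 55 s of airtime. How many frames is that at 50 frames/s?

251750 frames

1 h 23 min 55 s = 5035 s.
Frames = 5035 × 50 = 251750.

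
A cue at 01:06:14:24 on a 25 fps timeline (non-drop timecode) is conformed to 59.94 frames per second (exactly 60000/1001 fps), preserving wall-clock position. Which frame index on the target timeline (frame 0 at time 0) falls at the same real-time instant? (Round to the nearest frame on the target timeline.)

frame 238259

Source frame index: (1×3600 + 6×60 + 14) × 25 + 24 = 99374.
Real time: 99374 / (25) = 99374/25 s.
Target frame: (99374/25) × (60000/1001) = 21681600/91 ≈ 238259.341 → 238259.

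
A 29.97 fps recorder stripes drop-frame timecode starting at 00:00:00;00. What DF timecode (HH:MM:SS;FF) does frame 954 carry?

00:00:31;24

Each 10-minute DF block holds 10 × 60 × 30 − 9 × 2 = 17982 frames. 954 ÷ 17982 → 0 full blocks, remainder 954.
Within the partial block the first minute is 1800 frames and each further minute 1798, so 0 further minute boundaries passed. Total skipped labels = 18 × 0 + 2 × 0 = 0.
Non-drop label index = 954 + 0 = 954; at 30 labels/s that is 00:00:31:24, i.e. DF 00:00:31;24.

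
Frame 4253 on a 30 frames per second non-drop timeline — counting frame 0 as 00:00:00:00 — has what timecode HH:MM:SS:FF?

4253 ÷ 30 = 141 full seconds, remainder 23 frames.
141 s = 0 h 2 min 21 s.
Timecode: 00:02:21:23.

00:02:21:23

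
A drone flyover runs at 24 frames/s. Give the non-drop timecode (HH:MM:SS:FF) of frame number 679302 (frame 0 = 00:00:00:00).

07:51:44:06

679302 ÷ 24 = 28304 full seconds, remainder 6 frames.
28304 s = 7 h 51 min 44 s.
Timecode: 07:51:44:06.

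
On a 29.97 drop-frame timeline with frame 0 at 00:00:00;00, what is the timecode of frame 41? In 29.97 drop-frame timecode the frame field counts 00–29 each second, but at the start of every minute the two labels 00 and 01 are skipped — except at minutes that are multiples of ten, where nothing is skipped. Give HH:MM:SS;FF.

00:00:01;11

Ten DF minutes hold 17982 frames, so frame 41 lies in block 0 (frames 0–17981) with 41 frames into that block.
The block's first minute is 1800 frames and the rest 1798 each; 41 frames reaches minute 0, so 0 × 18 + 0 × 2 = 0 labels have been skipped so far.
Adding those back, label number 41 + 0 = 41 at 30 labels/s is 1 s + 11 f = 0 h 0 min 1 s frame 11, i.e. 00:00:01;11.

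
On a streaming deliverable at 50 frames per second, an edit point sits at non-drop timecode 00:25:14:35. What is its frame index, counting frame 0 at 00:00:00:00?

Total seconds to the label: (0 × 3600 + 25 × 60 + 14) = 1514.
Frame index = 1514 × 50 + 35 = 75735.

frame 75735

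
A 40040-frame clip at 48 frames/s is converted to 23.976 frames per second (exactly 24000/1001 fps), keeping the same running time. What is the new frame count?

Target frames = source frames × (target rate / source rate) = 40040 × (24000/1001)/(48) = 40040 × 500/1001 = 20000.

20000 frames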